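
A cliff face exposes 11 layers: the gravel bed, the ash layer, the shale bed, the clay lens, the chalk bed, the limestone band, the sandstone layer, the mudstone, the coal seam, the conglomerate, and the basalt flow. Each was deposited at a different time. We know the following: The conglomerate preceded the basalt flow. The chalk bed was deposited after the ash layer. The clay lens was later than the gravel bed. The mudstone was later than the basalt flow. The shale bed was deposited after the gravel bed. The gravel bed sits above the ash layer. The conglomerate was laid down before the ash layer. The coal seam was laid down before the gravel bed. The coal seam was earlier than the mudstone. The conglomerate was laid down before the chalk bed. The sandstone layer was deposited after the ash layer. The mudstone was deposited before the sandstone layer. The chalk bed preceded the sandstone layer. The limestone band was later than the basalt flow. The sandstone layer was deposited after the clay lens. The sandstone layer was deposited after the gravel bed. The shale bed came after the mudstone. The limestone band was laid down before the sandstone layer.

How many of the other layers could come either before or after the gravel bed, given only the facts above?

4

Forced before the gravel bed: the ash layer, the coal seam, and the conglomerate; forced after the gravel bed: the clay lens, the sandstone layer, and the shale bed.
That leaves the basalt flow, the chalk bed, the limestone band, and the mudstone with no forced order relative to the gravel bed — 4.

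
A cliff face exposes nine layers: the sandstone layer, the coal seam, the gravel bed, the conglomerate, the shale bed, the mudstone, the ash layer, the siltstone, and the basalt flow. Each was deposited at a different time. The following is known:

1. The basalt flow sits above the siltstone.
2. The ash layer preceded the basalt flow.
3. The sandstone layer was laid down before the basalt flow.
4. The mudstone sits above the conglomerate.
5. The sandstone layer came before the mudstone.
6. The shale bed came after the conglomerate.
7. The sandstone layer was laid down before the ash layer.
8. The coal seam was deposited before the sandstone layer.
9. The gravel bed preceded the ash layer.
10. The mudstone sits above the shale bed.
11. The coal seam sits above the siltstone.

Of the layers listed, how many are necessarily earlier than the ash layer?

4

Directly stated before the ash layer: the gravel bed and the sandstone layer.
The coal seam reaches the ash layer via the coal seam → the sandstone layer → the ash layer.
The siltstone reaches the ash layer via the siltstone → the coal seam → the sandstone layer → the ash layer.
No chain forces the conglomerate (or any of the others) ahead of the ash layer.
That's the coal seam, the gravel bed, the sandstone layer, and the siltstone — 4 in all.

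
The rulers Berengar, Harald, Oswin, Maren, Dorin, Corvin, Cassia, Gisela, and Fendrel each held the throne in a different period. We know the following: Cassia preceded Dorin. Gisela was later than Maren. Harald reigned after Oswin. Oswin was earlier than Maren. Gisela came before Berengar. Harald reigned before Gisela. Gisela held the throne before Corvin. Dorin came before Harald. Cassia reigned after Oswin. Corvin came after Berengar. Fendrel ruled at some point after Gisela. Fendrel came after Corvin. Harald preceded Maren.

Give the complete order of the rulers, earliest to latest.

The constraints fix every adjacent pair, so only one ordering works:
Oswin → Cassia → Dorin → Harald → Maren → Gisela → Berengar → Corvin → Fendrel.

Oswin, Cassia, Dorin, Harald, Maren, Gisela, Berengar, Corvin, Fendrel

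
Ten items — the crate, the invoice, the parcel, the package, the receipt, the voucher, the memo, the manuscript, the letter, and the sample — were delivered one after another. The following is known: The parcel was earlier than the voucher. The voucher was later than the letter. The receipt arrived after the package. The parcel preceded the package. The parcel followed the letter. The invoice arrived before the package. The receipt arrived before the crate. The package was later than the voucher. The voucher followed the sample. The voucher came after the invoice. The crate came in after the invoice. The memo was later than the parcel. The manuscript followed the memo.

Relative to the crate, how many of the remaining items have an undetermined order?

Forced before the crate: the invoice, the letter, the package, the parcel, the receipt, the sample, and the voucher.
That leaves the manuscript and the memo with no forced order relative to the crate — 2.

2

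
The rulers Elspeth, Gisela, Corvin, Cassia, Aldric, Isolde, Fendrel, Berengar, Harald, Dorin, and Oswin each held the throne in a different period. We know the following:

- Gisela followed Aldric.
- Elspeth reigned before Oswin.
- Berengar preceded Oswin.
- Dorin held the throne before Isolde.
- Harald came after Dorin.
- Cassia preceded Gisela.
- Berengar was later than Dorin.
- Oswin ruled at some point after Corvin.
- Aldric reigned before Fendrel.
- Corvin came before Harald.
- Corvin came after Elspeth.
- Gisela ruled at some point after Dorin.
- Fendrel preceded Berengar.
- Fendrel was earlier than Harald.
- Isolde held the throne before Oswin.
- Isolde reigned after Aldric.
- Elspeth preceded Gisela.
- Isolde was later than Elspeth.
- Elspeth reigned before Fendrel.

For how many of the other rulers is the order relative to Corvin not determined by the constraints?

7

Forced before Corvin: Elspeth; forced after Corvin: Harald and Oswin.
That leaves Aldric, Berengar, Cassia, Dorin, Fendrel, Gisela, and Isolde with no forced order relative to Corvin — 7.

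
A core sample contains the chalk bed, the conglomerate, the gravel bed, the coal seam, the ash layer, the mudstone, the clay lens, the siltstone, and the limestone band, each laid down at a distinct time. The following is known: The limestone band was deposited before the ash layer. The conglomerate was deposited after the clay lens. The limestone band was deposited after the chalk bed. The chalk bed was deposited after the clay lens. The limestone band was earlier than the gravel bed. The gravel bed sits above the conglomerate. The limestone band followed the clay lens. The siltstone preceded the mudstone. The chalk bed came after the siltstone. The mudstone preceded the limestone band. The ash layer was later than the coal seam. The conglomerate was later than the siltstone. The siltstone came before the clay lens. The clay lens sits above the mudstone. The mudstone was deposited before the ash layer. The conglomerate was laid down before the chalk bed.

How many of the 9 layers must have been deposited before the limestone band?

5

Directly stated before the limestone band: the chalk bed, the clay lens, and the mudstone.
The conglomerate reaches the limestone band via the conglomerate → the chalk bed → the limestone band.
The siltstone reaches the limestone band via the siltstone → the chalk bed → the limestone band.
No chain forces the gravel bed (or any of the others) ahead of the limestone band.
That's the chalk bed, the clay lens, the conglomerate, the mudstone, and the siltstone — 5 in all.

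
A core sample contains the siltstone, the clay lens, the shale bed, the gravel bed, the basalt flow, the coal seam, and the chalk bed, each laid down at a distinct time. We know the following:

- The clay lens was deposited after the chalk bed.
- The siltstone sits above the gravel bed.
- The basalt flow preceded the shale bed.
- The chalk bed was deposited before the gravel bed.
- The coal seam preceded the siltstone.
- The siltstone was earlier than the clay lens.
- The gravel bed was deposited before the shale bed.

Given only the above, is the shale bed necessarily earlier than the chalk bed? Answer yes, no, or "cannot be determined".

no

Tracing the constraints gives the chalk bed → the gravel bed → the shale bed, so the chalk bed must come before the shale bed.
That means the shale bed cannot be before the chalk bed.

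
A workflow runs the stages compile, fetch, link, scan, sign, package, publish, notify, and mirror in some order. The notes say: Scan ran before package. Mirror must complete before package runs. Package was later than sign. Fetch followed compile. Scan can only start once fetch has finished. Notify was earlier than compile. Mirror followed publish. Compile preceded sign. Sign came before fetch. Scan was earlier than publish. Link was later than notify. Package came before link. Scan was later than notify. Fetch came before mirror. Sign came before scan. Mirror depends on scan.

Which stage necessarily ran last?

Every other stage has a chain of constraints placing it before link, so link is last.

link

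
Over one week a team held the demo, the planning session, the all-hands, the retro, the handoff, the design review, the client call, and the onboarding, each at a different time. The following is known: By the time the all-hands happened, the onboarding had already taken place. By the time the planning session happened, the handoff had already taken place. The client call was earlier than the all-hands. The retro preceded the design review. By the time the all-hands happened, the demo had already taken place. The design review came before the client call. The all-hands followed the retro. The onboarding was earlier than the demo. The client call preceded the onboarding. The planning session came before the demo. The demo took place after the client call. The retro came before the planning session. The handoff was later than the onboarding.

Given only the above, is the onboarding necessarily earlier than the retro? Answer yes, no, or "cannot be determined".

Tracing the constraints gives the retro → the design review → the client call → the onboarding, so the retro must come before the onboarding.
That means the onboarding cannot be before the retro.

no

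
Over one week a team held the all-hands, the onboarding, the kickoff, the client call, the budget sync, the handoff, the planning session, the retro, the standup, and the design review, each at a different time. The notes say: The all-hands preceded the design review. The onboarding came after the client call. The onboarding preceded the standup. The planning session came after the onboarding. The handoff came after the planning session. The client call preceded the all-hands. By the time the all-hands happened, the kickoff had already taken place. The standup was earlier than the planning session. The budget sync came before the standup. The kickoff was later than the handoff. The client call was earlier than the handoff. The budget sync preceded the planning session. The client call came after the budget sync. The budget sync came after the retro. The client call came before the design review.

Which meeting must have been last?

the design review

Every other meeting has a chain of constraints placing it before the design review, so the design review is last.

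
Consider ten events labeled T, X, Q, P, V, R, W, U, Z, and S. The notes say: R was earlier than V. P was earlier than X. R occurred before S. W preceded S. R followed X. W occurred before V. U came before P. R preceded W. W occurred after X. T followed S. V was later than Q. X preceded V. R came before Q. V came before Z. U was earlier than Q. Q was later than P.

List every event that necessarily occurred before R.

P, U, X

Directly stated before R: X.
P reaches R via P → X → R.
U reaches R via U → P → X → R.
No chain forces W (or any of the others) ahead of R.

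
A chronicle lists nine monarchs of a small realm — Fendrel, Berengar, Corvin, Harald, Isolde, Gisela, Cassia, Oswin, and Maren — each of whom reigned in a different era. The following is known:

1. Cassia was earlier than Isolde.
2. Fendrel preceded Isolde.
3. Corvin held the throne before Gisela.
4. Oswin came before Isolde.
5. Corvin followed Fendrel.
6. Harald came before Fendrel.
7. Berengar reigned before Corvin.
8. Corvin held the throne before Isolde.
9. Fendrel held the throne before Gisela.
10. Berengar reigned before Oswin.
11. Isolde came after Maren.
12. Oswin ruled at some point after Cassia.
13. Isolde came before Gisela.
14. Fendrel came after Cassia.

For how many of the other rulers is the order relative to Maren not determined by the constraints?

Forced after Maren: Gisela and Isolde.
That leaves Berengar, Cassia, Corvin, Fendrel, Harald, and Oswin with no forced order relative to Maren — 6.

6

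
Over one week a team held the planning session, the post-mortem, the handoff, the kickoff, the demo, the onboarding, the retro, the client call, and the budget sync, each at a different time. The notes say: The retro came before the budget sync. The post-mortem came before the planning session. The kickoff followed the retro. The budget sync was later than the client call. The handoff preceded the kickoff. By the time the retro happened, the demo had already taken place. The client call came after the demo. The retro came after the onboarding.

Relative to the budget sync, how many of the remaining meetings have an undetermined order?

4

Forced before the budget sync: the client call, the demo, the onboarding, and the retro.
That leaves the handoff, the kickoff, the planning session, and the post-mortem with no forced order relative to the budget sync — 4.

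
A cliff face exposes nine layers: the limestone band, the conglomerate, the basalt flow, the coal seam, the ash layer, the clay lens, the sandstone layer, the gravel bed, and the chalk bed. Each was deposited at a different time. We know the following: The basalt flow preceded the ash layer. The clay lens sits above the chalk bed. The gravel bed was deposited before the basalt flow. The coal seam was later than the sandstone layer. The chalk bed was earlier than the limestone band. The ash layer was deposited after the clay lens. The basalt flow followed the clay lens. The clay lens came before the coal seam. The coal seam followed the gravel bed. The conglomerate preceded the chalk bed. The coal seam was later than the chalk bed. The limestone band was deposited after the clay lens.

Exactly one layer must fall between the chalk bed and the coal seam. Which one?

the clay lens

Tracing the constraints gives the chalk bed → the clay lens → the coal seam, so the clay lens sits after the chalk bed and before the coal seam.
No other layer is forced both after the chalk bed and before the coal seam.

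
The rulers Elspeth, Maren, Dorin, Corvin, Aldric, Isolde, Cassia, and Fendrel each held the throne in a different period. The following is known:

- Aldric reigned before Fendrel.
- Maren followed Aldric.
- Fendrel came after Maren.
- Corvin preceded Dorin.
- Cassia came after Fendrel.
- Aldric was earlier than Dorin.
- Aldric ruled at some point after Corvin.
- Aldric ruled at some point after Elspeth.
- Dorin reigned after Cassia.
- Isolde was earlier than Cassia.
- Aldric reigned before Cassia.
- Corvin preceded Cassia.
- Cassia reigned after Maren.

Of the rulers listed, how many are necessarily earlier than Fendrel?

4

Directly stated before Fendrel: Aldric and Maren.
Corvin reaches Fendrel via Corvin → Aldric → Fendrel.
Elspeth reaches Fendrel via Elspeth → Aldric → Fendrel.
No chain forces Dorin (or any of the others) ahead of Fendrel.
That's Aldric, Corvin, Elspeth, and Maren — 4 in all.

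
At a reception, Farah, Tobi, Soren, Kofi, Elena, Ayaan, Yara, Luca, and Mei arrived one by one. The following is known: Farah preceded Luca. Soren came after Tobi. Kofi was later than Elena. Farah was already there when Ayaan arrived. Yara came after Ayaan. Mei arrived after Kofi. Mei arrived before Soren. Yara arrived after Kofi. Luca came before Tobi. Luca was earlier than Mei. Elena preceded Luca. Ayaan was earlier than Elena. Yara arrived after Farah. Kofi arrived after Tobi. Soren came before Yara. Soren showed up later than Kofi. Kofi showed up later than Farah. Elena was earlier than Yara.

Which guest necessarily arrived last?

Every other guest has a chain of constraints placing them before Yara, so Yara is last.

Yara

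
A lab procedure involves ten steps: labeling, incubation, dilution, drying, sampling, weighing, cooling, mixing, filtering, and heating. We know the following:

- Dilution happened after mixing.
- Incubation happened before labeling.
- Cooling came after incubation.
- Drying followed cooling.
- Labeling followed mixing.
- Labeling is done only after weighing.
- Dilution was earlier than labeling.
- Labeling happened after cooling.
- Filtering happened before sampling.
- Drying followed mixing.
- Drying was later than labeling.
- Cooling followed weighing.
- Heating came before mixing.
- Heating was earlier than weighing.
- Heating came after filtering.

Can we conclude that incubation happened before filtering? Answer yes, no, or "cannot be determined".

No chain of stated constraints runs from incubation to filtering, and none runs from filtering to incubation either.
So the relative order of incubation and filtering is not fixed by the given facts.

cannot be determined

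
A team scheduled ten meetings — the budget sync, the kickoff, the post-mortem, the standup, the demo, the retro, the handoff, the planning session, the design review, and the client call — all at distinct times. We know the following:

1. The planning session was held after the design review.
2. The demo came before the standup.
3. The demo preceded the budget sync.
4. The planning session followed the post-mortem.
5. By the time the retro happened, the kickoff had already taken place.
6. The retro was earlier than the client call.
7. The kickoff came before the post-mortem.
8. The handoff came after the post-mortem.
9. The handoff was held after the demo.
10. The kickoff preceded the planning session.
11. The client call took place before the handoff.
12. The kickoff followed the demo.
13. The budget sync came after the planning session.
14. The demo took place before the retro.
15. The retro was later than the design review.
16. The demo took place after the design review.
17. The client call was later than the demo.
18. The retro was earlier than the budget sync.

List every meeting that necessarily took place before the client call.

Directly stated before the client call: the demo and the retro.
The design review reaches the client call via the design review → the demo → the client call.
The kickoff reaches the client call via the kickoff → the retro → the client call.
No chain forces the post-mortem (or any of the others) ahead of the client call.

the demo, the design review, the kickoff, the retro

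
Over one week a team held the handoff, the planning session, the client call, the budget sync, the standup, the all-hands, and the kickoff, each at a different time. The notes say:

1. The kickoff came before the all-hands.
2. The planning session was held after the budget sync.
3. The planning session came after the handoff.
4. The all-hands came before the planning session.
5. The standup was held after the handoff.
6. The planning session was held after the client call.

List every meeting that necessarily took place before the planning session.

Directly stated before the planning session: the all-hands, the budget sync, the client call, and the handoff.
The kickoff reaches the planning session via the kickoff → the all-hands → the planning session.
No chain forces the standup ahead of the planning session.

the all-hands, the budget sync, the client call, the handoff, the kickoff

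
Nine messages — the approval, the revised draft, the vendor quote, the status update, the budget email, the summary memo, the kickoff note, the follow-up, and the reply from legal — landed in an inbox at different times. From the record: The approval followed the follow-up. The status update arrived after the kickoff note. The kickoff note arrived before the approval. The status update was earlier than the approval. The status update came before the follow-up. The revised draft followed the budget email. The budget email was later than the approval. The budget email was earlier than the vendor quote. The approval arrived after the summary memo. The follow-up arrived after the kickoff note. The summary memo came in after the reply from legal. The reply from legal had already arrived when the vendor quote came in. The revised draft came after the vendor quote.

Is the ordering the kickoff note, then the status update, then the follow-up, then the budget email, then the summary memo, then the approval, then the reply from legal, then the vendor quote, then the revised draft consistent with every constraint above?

no

The constraints require the reply from legal before the summary memo, but in the proposed sequence the summary memo appears ahead of the reply from legal. That one violation is enough.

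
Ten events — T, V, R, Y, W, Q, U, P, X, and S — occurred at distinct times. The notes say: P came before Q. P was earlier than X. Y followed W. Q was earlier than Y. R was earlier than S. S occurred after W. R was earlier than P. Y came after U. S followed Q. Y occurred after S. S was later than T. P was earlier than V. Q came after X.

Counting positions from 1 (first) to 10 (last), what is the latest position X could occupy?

7

X must come before Q, S, and Y — 3 events forced after it.
Everything else can be placed before X in some valid order, so X can sit as late as position 10 − 3 = 7.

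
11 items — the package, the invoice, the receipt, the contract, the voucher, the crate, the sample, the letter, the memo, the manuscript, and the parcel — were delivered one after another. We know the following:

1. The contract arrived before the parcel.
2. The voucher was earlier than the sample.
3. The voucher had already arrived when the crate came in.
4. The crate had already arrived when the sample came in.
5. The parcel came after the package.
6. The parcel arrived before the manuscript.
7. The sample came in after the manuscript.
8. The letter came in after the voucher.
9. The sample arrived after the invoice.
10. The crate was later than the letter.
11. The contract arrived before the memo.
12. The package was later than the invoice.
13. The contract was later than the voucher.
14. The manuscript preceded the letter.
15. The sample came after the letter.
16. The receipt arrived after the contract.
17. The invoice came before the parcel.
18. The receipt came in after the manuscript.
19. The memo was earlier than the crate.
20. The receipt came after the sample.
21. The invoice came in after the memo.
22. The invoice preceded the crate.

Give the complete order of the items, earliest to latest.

The constraints fix every adjacent pair, so only one ordering works:
the voucher → the contract → the memo → the invoice → the package → the parcel → the manuscript → the letter → the crate → the sample → the receipt.

the voucher, the contract, the memo, the invoice, the package, the parcel, the manuscript, the letter, the crate, the sample, the receipt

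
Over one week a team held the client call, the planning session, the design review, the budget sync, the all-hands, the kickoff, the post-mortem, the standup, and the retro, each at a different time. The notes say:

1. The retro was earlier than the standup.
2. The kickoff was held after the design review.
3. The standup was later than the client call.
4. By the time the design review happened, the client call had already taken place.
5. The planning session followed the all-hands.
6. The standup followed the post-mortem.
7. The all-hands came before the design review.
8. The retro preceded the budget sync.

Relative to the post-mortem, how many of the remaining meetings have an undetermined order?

7

Forced after the post-mortem: the standup.
That leaves the all-hands, the budget sync, the client call, the design review, the kickoff, the planning session, and the retro with no forced order relative to the post-mortem — 7.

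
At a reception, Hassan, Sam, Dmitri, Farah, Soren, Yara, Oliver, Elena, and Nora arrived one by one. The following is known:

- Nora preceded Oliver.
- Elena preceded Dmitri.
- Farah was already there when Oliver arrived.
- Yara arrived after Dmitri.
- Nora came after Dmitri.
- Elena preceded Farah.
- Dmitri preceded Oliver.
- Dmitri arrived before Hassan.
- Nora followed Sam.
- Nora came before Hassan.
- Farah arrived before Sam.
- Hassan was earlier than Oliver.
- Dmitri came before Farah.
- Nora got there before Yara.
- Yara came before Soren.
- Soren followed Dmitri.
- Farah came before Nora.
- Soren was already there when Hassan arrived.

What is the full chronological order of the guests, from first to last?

Elena, Dmitri, Farah, Sam, Nora, Yara, Soren, Hassan, Oliver

The constraints fix every adjacent pair, so only one ordering works:
Elena → Dmitri → Farah → Sam → Nora → Yara → Soren → Hassan → Oliver.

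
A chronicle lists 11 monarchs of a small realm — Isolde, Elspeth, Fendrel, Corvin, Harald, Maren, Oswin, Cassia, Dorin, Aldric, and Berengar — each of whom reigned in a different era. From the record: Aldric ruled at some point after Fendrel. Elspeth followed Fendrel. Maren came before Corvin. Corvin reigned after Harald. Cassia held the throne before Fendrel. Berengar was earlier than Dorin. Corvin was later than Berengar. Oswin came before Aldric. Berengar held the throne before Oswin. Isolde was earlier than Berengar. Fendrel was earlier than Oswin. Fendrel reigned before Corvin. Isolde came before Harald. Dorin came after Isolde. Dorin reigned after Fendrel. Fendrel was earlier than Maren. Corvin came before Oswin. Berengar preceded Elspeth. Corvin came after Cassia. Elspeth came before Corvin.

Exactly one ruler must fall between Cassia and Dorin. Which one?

Tracing the constraints gives Cassia → Fendrel → Dorin, so Fendrel sits after Cassia and before Dorin.
No other ruler is forced both after Cassia and before Dorin.

Fendrel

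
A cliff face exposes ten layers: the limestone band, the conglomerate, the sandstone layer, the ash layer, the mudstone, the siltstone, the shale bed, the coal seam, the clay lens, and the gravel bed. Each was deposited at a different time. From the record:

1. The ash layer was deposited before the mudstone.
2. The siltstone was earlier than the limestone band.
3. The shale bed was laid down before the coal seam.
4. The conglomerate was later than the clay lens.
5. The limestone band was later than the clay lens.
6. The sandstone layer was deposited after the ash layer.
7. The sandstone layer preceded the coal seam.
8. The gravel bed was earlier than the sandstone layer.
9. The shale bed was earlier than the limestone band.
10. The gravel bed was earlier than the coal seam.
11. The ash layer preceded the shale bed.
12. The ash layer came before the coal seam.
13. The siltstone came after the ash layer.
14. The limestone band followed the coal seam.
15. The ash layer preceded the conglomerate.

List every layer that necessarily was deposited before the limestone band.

the ash layer, the clay lens, the coal seam, the gravel bed, the sandstone layer, the shale bed, the siltstone

Directly stated before the limestone band: the clay lens, the coal seam, the shale bed, and the siltstone.
The ash layer reaches the limestone band via the ash layer → the coal seam → the limestone band.
The gravel bed reaches the limestone band via the gravel bed → the coal seam → the limestone band.
The sandstone layer reaches the limestone band via the sandstone layer → the coal seam → the limestone band.
No chain forces the mudstone (or any of the others) ahead of the limestone band.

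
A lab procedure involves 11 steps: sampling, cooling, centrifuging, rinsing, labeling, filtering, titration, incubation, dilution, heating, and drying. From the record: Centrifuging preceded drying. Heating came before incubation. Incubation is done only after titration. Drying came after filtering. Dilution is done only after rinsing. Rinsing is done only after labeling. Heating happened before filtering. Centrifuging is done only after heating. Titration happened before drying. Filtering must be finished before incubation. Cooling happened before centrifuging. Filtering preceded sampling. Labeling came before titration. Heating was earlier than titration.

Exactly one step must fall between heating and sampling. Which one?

Tracing the constraints gives heating → filtering → sampling, so filtering sits after heating and before sampling.
No other step is forced both after heating and before sampling.

filtering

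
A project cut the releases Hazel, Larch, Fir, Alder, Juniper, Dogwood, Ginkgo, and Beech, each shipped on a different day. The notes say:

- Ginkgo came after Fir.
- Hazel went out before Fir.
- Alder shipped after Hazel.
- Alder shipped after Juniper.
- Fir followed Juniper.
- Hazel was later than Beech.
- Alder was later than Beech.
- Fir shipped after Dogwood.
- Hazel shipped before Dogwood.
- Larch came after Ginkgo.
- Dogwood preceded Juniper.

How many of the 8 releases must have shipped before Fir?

Directly stated before Fir: Dogwood, Hazel, and Juniper.
Beech reaches Fir via Beech → Hazel → Fir.
No chain forces Alder (or any of the others) ahead of Fir.
That's Beech, Dogwood, Hazel, and Juniper — 4 in all.

4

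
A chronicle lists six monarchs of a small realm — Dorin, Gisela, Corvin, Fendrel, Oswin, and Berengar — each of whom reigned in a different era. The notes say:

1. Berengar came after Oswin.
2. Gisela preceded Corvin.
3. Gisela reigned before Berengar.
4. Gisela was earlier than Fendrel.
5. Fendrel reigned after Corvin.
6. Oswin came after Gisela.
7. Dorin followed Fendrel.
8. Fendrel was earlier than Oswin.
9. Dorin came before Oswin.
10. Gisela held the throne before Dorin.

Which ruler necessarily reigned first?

Gisela has a chain of constraints placing them before every other ruler, so Gisela must be first.

Gisela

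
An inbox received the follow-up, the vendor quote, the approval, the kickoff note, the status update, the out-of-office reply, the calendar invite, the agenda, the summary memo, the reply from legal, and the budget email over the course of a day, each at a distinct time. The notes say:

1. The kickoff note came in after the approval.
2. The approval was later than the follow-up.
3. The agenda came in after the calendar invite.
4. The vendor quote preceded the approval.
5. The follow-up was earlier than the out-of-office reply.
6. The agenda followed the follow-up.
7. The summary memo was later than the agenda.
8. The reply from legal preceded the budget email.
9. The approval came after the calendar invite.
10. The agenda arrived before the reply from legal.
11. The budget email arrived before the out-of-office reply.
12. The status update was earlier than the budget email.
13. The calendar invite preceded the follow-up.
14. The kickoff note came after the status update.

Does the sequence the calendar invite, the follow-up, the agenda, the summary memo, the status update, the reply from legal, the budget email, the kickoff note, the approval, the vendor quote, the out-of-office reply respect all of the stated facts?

The constraints require the approval before the kickoff note, but in the proposed sequence the kickoff note appears ahead of the approval. That one violation is enough.

no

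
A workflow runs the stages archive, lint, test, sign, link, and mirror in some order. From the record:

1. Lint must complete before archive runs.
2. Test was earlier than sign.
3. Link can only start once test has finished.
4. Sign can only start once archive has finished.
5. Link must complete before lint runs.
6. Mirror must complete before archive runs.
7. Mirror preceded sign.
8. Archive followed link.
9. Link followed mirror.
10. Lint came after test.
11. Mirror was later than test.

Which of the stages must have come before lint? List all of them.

link, mirror, test

Directly stated before lint: link and test.
Mirror reaches lint via mirror → link → lint.
No chain forces sign (or any of the others) ahead of lint.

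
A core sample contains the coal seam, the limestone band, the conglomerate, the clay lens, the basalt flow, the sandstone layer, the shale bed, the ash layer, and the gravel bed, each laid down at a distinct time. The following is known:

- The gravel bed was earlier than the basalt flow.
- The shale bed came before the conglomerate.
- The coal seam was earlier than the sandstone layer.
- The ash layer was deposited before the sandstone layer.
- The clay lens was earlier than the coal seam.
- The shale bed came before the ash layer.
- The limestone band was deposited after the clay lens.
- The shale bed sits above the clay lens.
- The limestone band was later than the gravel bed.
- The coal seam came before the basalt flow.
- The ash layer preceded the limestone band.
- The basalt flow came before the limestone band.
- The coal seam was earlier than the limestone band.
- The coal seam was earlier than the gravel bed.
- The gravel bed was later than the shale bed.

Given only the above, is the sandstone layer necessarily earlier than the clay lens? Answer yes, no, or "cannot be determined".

no

Tracing the constraints gives the clay lens → the coal seam → the sandstone layer, so the clay lens must come before the sandstone layer.
That means the sandstone layer cannot be before the clay lens.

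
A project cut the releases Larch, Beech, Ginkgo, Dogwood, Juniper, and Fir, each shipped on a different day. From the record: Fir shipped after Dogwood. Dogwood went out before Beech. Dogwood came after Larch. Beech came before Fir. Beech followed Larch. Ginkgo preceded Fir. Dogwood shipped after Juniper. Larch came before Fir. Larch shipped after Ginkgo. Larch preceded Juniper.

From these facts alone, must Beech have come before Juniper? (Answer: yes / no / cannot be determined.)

Tracing the constraints gives Juniper → Dogwood → Beech, so Juniper must come before Beech.
That means Beech cannot be before Juniper.

no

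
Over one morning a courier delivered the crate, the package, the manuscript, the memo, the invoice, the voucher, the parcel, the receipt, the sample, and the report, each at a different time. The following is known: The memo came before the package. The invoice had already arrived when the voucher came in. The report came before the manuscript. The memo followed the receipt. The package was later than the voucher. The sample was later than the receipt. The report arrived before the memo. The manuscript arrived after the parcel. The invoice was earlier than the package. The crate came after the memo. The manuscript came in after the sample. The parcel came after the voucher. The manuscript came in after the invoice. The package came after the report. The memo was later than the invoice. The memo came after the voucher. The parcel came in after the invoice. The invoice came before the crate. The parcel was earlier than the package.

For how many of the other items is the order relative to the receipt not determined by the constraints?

4

Forced after the receipt: the crate, the manuscript, the memo, the package, and the sample.
That leaves the invoice, the parcel, the report, and the voucher with no forced order relative to the receipt — 4.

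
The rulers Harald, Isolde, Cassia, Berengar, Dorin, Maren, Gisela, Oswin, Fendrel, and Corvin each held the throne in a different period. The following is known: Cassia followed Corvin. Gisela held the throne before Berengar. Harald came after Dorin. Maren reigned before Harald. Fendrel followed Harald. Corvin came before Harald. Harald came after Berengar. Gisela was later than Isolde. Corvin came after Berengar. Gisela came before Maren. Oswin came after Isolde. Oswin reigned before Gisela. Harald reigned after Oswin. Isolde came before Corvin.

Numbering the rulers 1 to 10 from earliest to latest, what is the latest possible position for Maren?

8

Maren must come before Fendrel and Harald — 2 rulers forced after them.
Everything else can be placed before Maren in some valid order, so Maren can sit as late as position 10 − 2 = 8.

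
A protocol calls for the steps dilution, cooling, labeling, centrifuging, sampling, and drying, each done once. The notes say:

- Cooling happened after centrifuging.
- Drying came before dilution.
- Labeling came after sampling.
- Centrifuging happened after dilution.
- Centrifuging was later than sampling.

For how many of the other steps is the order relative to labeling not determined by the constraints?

4

Forced before labeling: sampling.
That leaves centrifuging, cooling, dilution, and drying with no forced order relative to labeling — 4.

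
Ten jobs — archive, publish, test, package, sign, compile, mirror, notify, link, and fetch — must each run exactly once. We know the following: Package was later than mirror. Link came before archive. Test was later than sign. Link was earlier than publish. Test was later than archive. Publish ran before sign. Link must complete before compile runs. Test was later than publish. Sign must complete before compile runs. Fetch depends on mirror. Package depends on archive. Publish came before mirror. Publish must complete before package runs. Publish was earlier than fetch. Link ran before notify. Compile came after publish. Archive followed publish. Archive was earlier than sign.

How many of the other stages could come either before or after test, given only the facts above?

Forced before test: archive, link, publish, and sign.
That leaves compile, fetch, mirror, notify, and package with no forced order relative to test — 5.

5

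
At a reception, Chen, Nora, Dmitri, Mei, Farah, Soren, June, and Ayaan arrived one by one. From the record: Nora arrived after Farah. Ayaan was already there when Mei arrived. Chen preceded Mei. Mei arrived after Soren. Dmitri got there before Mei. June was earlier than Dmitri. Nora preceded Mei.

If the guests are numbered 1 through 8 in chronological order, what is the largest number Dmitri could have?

7

Dmitri must come before Mei — 1 guest forced after them.
Everything else can be placed before Dmitri in some valid order, so Dmitri can sit as late as position 8 − 1 = 7.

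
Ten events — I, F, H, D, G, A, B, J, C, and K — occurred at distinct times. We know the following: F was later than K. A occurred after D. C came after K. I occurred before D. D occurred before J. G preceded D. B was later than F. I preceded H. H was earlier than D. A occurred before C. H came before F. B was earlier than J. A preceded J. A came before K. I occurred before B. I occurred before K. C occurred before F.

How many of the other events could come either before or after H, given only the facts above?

1

Forced before H: I; forced after H: A, B, C, D, F, J, and K.
That leaves G with no forced order relative to H — 1.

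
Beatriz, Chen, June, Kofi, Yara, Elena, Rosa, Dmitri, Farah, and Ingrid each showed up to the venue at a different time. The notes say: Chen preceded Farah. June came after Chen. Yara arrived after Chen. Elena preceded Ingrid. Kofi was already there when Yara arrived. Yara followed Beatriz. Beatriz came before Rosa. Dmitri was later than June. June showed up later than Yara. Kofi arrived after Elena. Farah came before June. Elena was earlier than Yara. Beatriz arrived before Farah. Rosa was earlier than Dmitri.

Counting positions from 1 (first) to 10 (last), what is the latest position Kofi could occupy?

Kofi must come before Dmitri, June, and Yara — 3 guests forced after them.
Everything else can be placed before Kofi in some valid order, so Kofi can sit as late as position 10 − 3 = 7.

7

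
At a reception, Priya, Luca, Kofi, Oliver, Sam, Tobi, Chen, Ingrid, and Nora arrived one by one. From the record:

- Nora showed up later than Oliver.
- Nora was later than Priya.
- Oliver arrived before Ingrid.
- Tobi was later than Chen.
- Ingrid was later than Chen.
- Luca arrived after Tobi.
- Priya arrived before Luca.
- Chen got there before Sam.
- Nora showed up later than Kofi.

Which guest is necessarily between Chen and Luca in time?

Tracing the constraints gives Chen → Tobi → Luca, so Tobi sits after Chen and before Luca.
No other guest is forced both after Chen and before Luca.

Tobi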